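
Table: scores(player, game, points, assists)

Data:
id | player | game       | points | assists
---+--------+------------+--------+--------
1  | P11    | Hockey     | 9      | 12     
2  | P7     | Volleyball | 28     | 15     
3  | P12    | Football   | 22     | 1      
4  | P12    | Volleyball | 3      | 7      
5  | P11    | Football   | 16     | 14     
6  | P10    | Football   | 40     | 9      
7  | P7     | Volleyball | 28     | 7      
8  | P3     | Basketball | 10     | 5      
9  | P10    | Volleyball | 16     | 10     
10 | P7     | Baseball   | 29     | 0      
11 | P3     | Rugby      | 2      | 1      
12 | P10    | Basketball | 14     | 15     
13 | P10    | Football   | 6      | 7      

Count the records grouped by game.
SELECT game, COUNT(*) as count
FROM scores
GROUP BY game

Result:
  Baseball: 1
  Basketball: 2
  Football: 4
  Hockey: 1
  Rugby: 1
  Volleyball: 4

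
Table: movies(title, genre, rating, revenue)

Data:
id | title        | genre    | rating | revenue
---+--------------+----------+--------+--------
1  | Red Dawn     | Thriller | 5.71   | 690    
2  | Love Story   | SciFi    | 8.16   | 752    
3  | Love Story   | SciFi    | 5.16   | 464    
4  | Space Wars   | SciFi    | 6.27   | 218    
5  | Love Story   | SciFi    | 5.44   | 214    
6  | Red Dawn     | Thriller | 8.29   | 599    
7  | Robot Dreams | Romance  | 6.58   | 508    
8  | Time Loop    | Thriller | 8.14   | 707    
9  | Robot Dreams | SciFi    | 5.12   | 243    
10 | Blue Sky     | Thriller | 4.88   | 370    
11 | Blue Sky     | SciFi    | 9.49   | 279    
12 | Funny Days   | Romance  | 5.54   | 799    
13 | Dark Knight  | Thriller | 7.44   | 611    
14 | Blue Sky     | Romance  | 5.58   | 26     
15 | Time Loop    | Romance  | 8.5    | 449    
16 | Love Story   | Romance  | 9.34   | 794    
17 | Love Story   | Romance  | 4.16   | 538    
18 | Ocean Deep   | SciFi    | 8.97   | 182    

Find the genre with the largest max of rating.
SELECT genre, MAX(rating) as val
FROM movies
GROUP BY genre
ORDER BY val DESC
LIMIT 1

Result: SciFi with max(rating) = 9.49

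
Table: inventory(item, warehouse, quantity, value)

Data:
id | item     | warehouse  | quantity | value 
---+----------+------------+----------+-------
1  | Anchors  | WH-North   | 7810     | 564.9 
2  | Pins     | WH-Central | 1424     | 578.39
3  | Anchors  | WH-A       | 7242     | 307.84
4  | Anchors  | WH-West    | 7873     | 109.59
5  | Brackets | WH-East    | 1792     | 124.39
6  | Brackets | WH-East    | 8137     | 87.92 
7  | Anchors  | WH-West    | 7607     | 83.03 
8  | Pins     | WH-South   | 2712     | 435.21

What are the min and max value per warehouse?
SELECT warehouse, MIN(value), MAX(value)
FROM inventory
GROUP BY warehouse

Result:
  WH-A: min=307.84, max=307.84
  WH-Central: min=578.39, max=578.39
  WH-East: min=87.92, max=124.39
  WH-North: min=564.90, max=564.90
  WH-South: min=435.21, max=435.21
  WH-West: min=83.03, max=109.59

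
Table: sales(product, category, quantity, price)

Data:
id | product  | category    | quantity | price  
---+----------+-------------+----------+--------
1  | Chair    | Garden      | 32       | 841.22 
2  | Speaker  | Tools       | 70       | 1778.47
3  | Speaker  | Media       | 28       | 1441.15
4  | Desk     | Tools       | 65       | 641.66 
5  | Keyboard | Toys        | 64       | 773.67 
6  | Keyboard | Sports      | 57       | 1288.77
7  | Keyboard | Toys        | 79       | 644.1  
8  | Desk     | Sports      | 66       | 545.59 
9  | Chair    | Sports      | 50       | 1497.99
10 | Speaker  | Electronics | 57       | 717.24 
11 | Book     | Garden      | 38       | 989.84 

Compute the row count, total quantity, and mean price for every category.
SELECT category,
       COUNT(*) as cnt,
       SUM(quantity) as total_quantity,
       AVG(price) as avg_price
FROM sales
GROUP BY category

Result:
  Electronics: 1 records, 57 total quantity, 717.24 avg price
  Garden: 2 records, 70 total quantity, 915.53 avg price
  Media: 1 records, 28 total quantity, 1441.15 avg price
  Sports: 3 records, 173 total quantity, 1110.78 avg price
  Tools: 2 records, 135 total quantity, 1210.07 avg price
  Toys: 2 records, 143 total quantity, 708.89 avg price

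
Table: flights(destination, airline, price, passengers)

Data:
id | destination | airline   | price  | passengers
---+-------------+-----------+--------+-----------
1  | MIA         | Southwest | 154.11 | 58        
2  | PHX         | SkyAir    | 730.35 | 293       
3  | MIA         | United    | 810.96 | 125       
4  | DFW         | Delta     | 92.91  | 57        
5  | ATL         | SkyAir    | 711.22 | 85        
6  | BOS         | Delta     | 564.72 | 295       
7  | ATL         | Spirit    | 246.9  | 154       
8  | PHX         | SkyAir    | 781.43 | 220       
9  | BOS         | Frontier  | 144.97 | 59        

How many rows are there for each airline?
SELECT airline, COUNT(*) as count
FROM flights
GROUP BY airline

Result:
  Delta: 2
  Frontier: 1
  SkyAir: 3
  Southwest: 1
  Spirit: 1
  United: 1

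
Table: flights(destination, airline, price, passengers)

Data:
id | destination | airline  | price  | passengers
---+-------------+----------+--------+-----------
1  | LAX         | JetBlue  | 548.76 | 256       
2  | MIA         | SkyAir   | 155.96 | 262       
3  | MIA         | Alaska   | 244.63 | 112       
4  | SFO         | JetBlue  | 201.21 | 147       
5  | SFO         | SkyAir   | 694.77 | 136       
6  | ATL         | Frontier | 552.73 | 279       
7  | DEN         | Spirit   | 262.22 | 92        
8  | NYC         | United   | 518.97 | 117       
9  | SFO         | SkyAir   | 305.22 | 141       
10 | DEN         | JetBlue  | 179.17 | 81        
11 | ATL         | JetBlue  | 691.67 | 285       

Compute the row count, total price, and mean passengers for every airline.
SELECT airline,
       COUNT(*) as cnt,
       SUM(price) as total_price,
       AVG(passengers) as avg_passengers
FROM flights
GROUP BY airline

Result:
  Alaska: 1 records, 244.63 total price, 112.00 avg passengers
  Frontier: 1 records, 552.73 total price, 279.00 avg passengers
  JetBlue: 4 records, 1620.81 total price, 192.25 avg passengers
  SkyAir: 3 records, 1155.95 total price, 179.67 avg passengers
  Spirit: 1 records, 262.22 total price, 92.00 avg passengers
  United: 1 records, 518.97 total price, 117.00 avg passengers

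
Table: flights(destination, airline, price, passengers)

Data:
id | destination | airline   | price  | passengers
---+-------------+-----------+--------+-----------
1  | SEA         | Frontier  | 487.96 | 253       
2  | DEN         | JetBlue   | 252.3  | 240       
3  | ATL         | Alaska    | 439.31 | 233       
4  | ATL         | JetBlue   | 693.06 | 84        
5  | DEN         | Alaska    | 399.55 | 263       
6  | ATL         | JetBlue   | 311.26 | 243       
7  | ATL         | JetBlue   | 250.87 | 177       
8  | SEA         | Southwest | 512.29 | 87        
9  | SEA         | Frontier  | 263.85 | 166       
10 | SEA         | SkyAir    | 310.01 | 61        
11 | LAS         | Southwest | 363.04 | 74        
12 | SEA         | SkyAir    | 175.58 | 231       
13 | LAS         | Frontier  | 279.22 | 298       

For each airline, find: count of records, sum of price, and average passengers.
SELECT airline,
       COUNT(*) as cnt,
       SUM(price) as total_price,
       AVG(passengers) as avg_passengers
FROM flights
GROUP BY airline

Result:
  Alaska: 2 records, 838.86 total price, 248.00 avg passengers
  Frontier: 3 records, 1031.03 total price, 239.00 avg passengers
  JetBlue: 4 records, 1507.49 total price, 186.00 avg passengers
  SkyAir: 2 records, 485.59 total price, 146.00 avg passengers
  Southwest: 2 records, 875.33 total price, 80.50 avg passengers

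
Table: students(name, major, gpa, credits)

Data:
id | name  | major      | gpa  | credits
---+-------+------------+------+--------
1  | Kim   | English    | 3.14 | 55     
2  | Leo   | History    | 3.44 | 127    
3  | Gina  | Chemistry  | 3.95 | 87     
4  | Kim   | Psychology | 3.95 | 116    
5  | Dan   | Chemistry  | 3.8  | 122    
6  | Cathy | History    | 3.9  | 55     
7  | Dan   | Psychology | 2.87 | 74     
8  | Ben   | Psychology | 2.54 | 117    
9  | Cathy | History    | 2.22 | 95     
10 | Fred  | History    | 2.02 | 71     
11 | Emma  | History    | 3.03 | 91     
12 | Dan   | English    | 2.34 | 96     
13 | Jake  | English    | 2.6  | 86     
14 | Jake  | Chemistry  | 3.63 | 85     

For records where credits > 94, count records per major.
SELECT major, COUNT(*)
FROM students
WHERE credits > 94
GROUP BY major

Note: WHERE filters rows before grouping.

Result:
  Chemistry: 1
  English: 1
  History: 2
  Psychology: 2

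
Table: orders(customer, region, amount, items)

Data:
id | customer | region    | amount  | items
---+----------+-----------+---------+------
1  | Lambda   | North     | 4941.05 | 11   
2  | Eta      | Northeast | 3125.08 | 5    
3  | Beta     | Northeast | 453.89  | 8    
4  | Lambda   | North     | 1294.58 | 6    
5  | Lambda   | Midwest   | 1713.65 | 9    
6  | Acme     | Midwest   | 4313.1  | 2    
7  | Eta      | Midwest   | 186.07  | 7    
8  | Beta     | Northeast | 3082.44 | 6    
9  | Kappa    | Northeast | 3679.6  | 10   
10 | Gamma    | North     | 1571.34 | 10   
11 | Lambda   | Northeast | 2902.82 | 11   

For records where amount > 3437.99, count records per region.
SELECT region, COUNT(*)
FROM orders
WHERE amount > 3437.99
GROUP BY region

Note: WHERE filters rows before grouping.

Result:
  Midwest: 1
  North: 1
  Northeast: 1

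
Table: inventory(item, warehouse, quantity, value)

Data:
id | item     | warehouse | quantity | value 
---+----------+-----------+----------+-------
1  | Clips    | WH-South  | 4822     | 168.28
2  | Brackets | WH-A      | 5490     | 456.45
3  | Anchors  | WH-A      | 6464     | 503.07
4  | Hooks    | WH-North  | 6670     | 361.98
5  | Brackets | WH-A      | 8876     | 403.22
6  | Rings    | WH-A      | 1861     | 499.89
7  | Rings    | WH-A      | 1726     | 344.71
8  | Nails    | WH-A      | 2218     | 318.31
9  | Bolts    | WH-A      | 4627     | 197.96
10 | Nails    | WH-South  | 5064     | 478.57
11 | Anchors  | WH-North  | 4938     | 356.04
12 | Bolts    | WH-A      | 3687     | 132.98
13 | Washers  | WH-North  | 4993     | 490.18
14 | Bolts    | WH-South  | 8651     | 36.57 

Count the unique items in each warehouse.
SELECT warehouse, COUNT(DISTINCT item)
FROM inventory
GROUP BY warehouse

Result:
  WH-A: 5 distinct
  WH-North: 3 distinct
  WH-South: 3 distinct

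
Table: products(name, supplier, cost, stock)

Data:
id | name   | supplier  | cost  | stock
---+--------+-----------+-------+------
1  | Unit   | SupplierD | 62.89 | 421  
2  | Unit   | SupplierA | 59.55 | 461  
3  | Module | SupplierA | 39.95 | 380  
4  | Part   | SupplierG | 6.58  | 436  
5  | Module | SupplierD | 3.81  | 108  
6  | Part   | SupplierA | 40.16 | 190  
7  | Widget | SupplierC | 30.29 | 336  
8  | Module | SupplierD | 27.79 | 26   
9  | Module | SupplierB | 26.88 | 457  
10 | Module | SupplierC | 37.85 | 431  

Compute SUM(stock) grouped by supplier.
SELECT supplier, SUM(stock) as result
FROM products
GROUP BY supplier

Result:
  SupplierA: 1031
  SupplierB: 457
  SupplierC: 767
  SupplierD: 555
  SupplierG: 436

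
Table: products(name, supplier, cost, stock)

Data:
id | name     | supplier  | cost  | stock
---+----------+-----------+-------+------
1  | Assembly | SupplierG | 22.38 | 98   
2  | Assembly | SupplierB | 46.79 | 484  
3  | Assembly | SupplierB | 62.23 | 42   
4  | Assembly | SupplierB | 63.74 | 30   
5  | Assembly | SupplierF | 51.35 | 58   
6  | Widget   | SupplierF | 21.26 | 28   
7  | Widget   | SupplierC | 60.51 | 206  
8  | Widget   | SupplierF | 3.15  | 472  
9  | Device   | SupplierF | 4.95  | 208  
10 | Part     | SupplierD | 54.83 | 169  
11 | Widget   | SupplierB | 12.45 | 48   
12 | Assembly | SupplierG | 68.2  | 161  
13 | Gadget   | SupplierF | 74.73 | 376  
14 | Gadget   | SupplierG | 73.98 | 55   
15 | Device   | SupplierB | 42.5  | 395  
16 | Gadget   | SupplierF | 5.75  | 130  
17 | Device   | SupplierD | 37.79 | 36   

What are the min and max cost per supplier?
SELECT supplier, MIN(cost), MAX(cost)
FROM products
GROUP BY supplier

Result:
  SupplierB: min=12.45, max=63.74
  SupplierC: min=60.51, max=60.51
  SupplierD: min=37.79, max=54.83
  SupplierF: min=3.15, max=74.73
  SupplierG: min=22.38, max=73.98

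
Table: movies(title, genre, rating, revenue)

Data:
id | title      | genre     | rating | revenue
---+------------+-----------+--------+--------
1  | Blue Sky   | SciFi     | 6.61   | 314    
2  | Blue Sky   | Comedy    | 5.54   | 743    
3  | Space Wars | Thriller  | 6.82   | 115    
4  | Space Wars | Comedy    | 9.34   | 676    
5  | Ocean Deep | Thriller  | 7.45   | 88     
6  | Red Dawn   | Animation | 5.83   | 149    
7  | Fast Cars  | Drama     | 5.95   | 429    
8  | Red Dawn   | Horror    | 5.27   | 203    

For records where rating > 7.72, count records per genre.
SELECT genre, COUNT(*)
FROM movies
WHERE rating > 7.72
GROUP BY genre

Note: WHERE filters rows before grouping.

Result:
  Comedy: 1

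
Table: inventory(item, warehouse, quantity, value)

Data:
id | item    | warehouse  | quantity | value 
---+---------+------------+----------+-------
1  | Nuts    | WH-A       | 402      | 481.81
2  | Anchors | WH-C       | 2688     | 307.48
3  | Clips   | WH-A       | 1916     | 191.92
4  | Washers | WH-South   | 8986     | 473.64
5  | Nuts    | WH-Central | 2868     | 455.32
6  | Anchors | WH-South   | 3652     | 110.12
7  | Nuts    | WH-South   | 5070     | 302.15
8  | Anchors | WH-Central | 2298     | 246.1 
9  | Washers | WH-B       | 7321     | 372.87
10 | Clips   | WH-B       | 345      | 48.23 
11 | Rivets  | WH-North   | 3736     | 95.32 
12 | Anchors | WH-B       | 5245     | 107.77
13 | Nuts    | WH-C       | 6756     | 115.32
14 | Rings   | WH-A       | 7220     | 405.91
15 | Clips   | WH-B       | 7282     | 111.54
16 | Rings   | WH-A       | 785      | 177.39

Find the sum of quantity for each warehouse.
SELECT warehouse, SUM(quantity) as result
FROM inventory
GROUP BY warehouse

Result:
  WH-A: 10323
  WH-B: 20193
  WH-C: 9444
  WH-Central: 5166
  WH-North: 3736
  WH-South: 17708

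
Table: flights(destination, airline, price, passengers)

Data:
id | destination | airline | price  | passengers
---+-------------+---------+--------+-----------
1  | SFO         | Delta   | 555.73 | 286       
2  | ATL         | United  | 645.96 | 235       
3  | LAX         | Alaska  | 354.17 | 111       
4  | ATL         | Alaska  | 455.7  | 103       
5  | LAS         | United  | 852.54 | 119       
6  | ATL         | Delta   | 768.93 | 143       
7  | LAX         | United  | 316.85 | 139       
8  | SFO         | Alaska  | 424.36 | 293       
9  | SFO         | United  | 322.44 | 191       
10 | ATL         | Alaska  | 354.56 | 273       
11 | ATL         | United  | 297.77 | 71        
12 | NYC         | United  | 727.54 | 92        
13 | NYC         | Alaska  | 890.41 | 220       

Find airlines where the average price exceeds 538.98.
SELECT airline, AVG(price)
FROM flights
GROUP BY airline
HAVING AVG(price) > 538.98

Result:
  Delta: avg=662.33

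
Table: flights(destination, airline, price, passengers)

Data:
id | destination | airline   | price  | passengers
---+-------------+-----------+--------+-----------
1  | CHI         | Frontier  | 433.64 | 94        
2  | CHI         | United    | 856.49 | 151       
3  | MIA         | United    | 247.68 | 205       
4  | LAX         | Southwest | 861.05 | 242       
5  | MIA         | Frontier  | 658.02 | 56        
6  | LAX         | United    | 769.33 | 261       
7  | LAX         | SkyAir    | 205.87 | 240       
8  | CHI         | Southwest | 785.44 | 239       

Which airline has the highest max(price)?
SELECT airline, MAX(price) as val
FROM flights
GROUP BY airline
ORDER BY val DESC
LIMIT 1

Result: Southwest with max(price) = 861.05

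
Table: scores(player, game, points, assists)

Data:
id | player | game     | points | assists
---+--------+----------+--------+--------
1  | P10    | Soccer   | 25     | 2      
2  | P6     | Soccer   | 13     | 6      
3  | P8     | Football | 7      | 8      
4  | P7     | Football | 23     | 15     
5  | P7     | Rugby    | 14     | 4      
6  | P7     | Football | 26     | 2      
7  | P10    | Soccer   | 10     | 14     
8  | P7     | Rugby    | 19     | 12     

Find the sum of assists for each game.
SELECT game, SUM(assists) as result
FROM scores
GROUP BY game

Result:
  Football: 25
  Rugby: 16
  Soccer: 22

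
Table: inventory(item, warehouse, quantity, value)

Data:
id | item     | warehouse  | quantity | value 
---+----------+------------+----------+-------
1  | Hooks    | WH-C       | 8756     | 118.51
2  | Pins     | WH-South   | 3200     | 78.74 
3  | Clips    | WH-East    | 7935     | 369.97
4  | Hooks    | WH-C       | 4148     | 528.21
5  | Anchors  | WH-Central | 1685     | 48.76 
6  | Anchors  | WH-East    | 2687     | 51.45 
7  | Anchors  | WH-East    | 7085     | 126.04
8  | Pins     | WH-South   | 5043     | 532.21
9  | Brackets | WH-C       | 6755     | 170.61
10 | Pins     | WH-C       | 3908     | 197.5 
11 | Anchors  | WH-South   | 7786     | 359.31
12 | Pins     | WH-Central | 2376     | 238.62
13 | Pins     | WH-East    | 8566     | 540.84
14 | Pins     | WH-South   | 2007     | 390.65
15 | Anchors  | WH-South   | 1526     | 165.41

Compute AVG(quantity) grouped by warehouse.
SELECT warehouse, AVG(quantity) as result
FROM inventory
GROUP BY warehouse

Result:
  WH-C: 5891.75
  WH-Central: 2030.50
  WH-East: 6568.25
  WH-South: 3912.40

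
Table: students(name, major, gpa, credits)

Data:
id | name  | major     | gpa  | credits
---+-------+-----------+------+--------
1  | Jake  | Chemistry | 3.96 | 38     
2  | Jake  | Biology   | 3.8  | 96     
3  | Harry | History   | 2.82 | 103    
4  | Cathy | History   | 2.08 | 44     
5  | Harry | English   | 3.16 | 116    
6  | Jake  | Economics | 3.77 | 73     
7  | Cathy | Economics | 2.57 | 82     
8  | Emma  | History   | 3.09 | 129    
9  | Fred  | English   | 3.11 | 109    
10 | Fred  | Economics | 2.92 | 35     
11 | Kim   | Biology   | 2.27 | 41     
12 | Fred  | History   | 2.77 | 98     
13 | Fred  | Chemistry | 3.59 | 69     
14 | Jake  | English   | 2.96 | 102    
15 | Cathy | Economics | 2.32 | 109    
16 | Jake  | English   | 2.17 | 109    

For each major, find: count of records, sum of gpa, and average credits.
SELECT major,
       COUNT(*) as cnt,
       SUM(gpa) as total_gpa,
       AVG(credits) as avg_credits
FROM students
GROUP BY major

Result:
  Biology: 2 records, 6.07 total gpa, 68.50 avg credits
  Chemistry: 2 records, 7.55 total gpa, 53.50 avg credits
  Economics: 4 records, 11.58 total gpa, 74.75 avg credits
  English: 4 records, 11.40 total gpa, 109.00 avg credits
  History: 4 records, 10.76 total gpa, 93.50 avg credits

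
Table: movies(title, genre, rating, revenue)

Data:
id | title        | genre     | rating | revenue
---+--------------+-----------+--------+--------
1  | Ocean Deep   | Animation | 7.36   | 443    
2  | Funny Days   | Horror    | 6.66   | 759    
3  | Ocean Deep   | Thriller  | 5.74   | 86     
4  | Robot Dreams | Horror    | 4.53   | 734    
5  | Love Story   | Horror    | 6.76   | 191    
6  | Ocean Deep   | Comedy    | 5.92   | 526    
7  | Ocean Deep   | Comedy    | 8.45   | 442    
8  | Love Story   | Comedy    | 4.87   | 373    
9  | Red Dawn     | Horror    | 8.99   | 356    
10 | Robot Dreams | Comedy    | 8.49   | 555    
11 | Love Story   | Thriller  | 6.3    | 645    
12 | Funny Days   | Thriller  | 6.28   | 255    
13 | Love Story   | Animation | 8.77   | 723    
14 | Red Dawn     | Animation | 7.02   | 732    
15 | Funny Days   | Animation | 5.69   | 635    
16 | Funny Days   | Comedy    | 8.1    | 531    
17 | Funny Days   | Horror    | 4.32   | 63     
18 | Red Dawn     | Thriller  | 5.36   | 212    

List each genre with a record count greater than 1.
SELECT genre, COUNT(*) as cnt
FROM movies
GROUP BY genre
HAVING COUNT(*) > 1

Result:
  Animation: 4
  Comedy: 5
  Horror: 5
  Thriller: 4

Note: HAVING filters groups after aggregation, WHERE filters rows before.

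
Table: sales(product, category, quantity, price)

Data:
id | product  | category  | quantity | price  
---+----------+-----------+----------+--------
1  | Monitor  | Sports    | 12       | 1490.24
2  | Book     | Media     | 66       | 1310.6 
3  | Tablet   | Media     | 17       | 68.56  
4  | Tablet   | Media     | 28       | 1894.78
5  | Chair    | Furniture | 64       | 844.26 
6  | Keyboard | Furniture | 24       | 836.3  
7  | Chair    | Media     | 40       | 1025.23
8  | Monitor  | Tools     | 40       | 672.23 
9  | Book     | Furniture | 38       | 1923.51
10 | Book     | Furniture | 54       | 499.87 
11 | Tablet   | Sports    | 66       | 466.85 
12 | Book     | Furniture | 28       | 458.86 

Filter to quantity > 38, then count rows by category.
SELECT category, COUNT(*)
FROM sales
WHERE quantity > 38
GROUP BY category

Note: WHERE filters rows before grouping.

Result:
  Furniture: 2
  Media: 2
  Sports: 1
  Tools: 1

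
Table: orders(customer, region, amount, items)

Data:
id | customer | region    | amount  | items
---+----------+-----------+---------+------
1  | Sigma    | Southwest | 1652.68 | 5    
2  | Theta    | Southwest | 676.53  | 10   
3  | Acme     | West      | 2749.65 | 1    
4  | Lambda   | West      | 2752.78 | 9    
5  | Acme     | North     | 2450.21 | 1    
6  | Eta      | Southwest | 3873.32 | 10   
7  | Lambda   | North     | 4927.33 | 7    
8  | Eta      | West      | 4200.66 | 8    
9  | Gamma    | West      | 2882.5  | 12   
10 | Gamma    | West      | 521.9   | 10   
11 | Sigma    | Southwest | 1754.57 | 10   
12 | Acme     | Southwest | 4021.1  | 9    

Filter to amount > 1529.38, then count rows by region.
SELECT region, COUNT(*)
FROM orders
WHERE amount > 1529.38
GROUP BY region

Note: WHERE filters rows before grouping.

Result:
  North: 2
  Southwest: 4
  West: 4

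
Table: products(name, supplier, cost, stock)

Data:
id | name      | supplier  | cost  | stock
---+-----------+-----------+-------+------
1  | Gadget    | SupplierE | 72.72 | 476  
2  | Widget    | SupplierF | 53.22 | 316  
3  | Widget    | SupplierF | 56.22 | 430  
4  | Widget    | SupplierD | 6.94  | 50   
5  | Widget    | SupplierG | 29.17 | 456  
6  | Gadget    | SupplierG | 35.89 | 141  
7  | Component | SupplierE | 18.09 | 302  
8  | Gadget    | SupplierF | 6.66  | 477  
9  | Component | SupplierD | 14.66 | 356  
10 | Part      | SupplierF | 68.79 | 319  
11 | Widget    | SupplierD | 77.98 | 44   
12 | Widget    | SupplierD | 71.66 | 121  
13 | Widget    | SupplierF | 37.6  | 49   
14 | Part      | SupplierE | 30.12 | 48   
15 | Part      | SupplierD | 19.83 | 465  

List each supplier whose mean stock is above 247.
SELECT supplier, AVG(stock)
FROM products
GROUP BY supplier
HAVING AVG(stock) > 247

Result:
  SupplierE: avg=275.33
  SupplierF: avg=318.20
  SupplierG: avg=298.50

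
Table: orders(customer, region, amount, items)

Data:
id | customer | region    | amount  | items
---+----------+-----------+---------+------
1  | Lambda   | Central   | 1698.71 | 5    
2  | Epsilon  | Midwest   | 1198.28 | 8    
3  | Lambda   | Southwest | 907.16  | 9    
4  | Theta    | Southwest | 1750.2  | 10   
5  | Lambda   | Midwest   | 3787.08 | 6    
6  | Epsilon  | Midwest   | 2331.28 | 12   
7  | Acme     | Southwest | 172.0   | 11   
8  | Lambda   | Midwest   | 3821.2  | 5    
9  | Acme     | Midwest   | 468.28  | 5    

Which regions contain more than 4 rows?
SELECT region, COUNT(*) as cnt
FROM orders
GROUP BY region
HAVING COUNT(*) > 4

Result:
  Midwest: 5

Note: HAVING filters groups after aggregation, WHERE filters rows before.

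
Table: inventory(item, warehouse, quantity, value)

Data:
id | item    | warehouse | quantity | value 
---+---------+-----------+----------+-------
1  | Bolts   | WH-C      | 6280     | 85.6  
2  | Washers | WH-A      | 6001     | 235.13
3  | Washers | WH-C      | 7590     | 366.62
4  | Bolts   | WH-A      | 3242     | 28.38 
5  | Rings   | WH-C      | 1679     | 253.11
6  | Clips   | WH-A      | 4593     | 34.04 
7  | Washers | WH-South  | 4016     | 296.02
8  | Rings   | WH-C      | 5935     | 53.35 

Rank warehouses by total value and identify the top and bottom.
SELECT warehouse, SUM(value)
FROM inventory
GROUP BY warehouse
ORDER BY SUM(value)

All groups:
  WH-South: 296.02
  WH-A: 297.55
  WH-C: 758.68

Highest: WH-C (758.68)
Lowest: WH-South (296.02)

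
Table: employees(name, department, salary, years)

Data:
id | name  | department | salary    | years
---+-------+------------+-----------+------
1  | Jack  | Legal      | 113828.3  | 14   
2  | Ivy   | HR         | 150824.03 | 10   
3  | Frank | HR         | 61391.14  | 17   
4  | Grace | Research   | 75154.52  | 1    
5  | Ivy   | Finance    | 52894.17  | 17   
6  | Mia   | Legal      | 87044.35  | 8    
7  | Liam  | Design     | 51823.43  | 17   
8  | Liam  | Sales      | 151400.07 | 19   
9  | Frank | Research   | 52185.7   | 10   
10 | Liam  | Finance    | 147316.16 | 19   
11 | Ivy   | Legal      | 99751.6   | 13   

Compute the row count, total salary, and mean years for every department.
SELECT department,
       COUNT(*) as cnt,
       SUM(salary) as total_salary,
       AVG(years) as avg_years
FROM employees
GROUP BY department

Result:
  Design: 1 records, 51823.43 total salary, 17.00 avg years
  Finance: 2 records, 200210.33 total salary, 18.00 avg years
  HR: 2 records, 212215.17 total salary, 13.50 avg years
  Legal: 3 records, 300624.25 total salary, 11.67 avg years
  Research: 2 records, 127340.22 total salary, 5.50 avg years
  Sales: 1 records, 151400.07 total salary, 19.00 avg years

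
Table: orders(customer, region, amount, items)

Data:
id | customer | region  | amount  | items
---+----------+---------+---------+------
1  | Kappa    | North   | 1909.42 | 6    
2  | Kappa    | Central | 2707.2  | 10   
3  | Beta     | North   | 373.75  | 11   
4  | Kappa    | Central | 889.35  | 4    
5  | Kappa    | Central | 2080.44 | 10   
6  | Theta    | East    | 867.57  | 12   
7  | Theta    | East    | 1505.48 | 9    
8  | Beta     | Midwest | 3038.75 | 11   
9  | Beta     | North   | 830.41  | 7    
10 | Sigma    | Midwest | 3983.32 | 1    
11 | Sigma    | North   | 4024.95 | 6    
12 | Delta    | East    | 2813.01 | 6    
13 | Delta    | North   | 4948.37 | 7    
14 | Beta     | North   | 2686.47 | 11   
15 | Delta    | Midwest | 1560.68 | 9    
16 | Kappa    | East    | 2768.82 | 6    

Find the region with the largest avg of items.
SELECT region, AVG(items) as val
FROM orders
GROUP BY region
ORDER BY val DESC
LIMIT 1

Result: East with avg(items) = 8.25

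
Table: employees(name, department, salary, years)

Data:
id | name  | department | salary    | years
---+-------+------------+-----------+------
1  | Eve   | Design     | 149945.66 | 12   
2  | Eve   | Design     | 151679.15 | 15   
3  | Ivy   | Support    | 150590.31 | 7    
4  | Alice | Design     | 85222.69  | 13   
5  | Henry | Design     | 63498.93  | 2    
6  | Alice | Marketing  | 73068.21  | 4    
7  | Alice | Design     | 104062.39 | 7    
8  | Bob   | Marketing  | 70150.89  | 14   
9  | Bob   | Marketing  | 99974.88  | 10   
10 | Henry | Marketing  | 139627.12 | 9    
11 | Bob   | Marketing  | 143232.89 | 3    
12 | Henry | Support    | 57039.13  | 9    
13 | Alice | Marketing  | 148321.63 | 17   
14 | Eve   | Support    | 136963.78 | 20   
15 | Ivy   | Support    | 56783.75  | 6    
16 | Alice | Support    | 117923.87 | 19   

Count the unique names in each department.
SELECT department, COUNT(DISTINCT name)
FROM employees
GROUP BY department

Result:
  Design: 3 distinct
  Marketing: 3 distinct
  Support: 4 distinct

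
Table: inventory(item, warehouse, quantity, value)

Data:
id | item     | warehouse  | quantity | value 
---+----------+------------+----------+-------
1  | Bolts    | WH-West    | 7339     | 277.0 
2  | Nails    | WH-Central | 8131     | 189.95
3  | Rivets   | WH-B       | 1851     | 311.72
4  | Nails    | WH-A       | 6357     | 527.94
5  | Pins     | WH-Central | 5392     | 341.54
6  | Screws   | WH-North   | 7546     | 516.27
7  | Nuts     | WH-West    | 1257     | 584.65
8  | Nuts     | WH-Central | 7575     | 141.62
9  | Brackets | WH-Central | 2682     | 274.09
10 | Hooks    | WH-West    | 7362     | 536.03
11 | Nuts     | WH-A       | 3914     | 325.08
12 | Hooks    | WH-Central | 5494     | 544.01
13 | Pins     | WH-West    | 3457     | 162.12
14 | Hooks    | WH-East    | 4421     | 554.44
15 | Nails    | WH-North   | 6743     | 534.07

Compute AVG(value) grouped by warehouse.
SELECT warehouse, AVG(value) as result
FROM inventory
GROUP BY warehouse

Result:
  WH-A: 426.51
  WH-B: 311.72
  WH-Central: 298.24
  WH-East: 554.44
  WH-North: 525.17
  WH-West: 389.95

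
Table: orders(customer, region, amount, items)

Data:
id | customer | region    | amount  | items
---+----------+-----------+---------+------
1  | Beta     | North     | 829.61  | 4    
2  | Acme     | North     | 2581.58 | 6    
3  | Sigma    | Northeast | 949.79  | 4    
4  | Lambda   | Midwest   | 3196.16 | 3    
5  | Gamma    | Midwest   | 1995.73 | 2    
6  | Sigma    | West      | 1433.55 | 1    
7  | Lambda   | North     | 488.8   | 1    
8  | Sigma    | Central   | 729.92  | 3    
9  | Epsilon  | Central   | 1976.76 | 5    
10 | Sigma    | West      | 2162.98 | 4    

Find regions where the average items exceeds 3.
SELECT region, AVG(items)
FROM orders
GROUP BY region
HAVING AVG(items) > 3

Result:
  Central: avg=4.00
  North: avg=3.67
  Northeast: avg=4.00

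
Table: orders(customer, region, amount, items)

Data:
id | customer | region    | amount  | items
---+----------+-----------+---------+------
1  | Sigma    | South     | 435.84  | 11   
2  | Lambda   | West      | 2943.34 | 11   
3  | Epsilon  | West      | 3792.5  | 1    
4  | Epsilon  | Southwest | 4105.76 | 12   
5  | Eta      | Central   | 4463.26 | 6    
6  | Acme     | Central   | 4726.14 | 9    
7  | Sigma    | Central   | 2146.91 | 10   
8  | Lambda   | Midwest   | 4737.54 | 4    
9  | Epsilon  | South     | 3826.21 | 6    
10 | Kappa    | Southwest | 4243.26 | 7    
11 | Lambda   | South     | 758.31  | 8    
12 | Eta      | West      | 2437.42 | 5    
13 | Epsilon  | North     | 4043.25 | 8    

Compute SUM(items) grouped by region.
SELECT region, SUM(items) as result
FROM orders
GROUP BY region

Result:
  Central: 25
  Midwest: 4
  North: 8
  South: 25
  Southwest: 19
  West: 17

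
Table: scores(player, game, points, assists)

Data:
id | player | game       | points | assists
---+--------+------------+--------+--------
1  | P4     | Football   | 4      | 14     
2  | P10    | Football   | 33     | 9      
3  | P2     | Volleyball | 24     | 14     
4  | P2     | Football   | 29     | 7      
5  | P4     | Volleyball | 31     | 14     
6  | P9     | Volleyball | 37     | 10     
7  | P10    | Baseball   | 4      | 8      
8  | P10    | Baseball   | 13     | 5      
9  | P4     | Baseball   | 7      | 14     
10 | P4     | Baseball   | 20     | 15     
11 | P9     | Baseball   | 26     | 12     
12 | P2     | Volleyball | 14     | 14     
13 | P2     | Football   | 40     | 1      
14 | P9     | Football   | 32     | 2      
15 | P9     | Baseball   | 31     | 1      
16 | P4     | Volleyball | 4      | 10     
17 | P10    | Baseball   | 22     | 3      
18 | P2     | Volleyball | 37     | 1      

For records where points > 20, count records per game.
SELECT game, COUNT(*)
FROM scores
WHERE points > 20
GROUP BY game

Note: WHERE filters rows before grouping.

Result:
  Baseball: 3
  Football: 4
  Volleyball: 4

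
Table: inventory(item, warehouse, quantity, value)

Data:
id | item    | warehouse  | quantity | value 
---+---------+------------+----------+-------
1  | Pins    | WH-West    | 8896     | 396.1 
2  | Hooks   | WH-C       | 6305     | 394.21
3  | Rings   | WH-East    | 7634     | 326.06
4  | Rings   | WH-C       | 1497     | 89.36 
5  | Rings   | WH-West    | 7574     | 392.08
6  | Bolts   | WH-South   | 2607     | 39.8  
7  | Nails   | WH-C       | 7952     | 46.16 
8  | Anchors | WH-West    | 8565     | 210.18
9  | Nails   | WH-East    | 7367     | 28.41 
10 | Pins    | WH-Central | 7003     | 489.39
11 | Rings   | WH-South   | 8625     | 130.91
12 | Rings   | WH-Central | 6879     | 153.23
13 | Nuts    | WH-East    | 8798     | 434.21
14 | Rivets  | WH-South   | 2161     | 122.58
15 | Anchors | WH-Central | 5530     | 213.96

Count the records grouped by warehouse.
SELECT warehouse, COUNT(*) as count
FROM inventory
GROUP BY warehouse

Result:
  WH-C: 3
  WH-Central: 3
  WH-East: 3
  WH-South: 3
  WH-West: 3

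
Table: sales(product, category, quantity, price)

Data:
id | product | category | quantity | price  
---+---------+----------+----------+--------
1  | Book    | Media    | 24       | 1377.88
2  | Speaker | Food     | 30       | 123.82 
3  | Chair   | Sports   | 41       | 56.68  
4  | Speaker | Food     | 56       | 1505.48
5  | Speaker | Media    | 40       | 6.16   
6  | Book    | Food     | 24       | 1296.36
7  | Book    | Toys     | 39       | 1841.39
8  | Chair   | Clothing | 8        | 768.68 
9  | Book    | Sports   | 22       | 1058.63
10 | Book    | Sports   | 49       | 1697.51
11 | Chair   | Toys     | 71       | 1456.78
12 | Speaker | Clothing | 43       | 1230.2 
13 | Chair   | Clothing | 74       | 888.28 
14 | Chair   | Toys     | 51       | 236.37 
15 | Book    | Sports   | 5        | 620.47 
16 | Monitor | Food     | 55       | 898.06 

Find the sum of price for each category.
SELECT category, SUM(price) as result
FROM sales
GROUP BY category

Result:
  Clothing: 2887.16
  Food: 3823.72
  Media: 1384.04
  Sports: 3433.29
  Toys: 3534.54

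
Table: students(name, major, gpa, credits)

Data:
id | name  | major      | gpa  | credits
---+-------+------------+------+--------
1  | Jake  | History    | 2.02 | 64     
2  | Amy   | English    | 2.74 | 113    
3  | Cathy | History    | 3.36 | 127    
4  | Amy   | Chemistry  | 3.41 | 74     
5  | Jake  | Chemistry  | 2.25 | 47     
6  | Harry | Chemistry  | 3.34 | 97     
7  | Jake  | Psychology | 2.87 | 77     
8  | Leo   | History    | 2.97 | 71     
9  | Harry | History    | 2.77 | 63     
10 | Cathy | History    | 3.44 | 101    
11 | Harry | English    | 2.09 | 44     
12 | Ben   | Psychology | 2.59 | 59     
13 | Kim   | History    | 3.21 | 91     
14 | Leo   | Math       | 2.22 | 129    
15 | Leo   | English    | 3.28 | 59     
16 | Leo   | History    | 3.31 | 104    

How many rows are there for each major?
SELECT major, COUNT(*) as count
FROM students
GROUP BY major

Result:
  Chemistry: 3
  English: 3
  History: 7
  Math: 1
  Psychology: 2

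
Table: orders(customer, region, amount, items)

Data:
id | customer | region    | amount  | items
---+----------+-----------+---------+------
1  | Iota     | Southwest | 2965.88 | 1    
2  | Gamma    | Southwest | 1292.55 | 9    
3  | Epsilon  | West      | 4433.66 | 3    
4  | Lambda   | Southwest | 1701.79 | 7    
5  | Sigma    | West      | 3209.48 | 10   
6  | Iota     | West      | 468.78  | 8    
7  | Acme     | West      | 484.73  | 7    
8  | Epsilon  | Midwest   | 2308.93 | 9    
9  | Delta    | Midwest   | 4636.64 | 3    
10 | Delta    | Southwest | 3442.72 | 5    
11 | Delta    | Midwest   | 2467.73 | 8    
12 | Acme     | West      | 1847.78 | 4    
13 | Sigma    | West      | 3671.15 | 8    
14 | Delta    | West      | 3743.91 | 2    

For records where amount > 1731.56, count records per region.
SELECT region, COUNT(*)
FROM orders
WHERE amount > 1731.56
GROUP BY region

Note: WHERE filters rows before grouping.

Result:
  Midwest: 3
  Southwest: 2
  West: 5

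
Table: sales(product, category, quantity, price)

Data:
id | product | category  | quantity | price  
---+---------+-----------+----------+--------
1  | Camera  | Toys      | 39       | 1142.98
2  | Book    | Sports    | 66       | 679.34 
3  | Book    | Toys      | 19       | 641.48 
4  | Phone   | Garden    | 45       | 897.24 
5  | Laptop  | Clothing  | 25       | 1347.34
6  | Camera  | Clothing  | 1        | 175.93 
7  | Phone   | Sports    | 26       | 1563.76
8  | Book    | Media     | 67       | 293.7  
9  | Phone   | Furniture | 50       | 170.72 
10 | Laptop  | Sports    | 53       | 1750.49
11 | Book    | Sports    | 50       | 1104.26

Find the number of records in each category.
SELECT category, COUNT(*) as count
FROM sales
GROUP BY category

Result:
  Clothing: 2
  Furniture: 1
  Garden: 1
  Media: 1
  Sports: 4
  Toys: 2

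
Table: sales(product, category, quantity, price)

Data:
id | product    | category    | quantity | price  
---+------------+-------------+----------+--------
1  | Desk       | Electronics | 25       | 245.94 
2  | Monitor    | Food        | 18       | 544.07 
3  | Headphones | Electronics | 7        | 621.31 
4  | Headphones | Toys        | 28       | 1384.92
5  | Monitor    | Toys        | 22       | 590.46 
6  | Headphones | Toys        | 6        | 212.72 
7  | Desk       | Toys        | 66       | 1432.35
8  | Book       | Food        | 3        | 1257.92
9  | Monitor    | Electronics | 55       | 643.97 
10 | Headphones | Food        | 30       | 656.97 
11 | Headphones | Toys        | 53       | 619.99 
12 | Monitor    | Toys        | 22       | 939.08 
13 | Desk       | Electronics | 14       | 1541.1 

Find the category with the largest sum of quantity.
SELECT category, SUM(quantity) as val
FROM sales
GROUP BY category
ORDER BY val DESC
LIMIT 1

Result: Toys with sum(quantity) = 197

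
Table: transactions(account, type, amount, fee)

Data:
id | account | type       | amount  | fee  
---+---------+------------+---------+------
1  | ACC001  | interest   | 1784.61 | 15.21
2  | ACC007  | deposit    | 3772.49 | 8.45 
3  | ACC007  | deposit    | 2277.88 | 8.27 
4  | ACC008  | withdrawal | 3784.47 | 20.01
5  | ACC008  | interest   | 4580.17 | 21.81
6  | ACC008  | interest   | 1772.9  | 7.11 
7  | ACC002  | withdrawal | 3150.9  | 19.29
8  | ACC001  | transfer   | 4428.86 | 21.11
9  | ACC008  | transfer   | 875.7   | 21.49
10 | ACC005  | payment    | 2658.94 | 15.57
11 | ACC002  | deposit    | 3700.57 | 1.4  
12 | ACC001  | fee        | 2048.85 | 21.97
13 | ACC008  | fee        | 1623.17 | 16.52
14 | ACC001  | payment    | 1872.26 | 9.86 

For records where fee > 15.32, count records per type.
SELECT type, COUNT(*)
FROM transactions
WHERE fee > 15.32
GROUP BY type

Note: WHERE filters rows before grouping.

Result:
  fee: 2
  interest: 1
  payment: 1
  transfer: 2
  withdrawal: 2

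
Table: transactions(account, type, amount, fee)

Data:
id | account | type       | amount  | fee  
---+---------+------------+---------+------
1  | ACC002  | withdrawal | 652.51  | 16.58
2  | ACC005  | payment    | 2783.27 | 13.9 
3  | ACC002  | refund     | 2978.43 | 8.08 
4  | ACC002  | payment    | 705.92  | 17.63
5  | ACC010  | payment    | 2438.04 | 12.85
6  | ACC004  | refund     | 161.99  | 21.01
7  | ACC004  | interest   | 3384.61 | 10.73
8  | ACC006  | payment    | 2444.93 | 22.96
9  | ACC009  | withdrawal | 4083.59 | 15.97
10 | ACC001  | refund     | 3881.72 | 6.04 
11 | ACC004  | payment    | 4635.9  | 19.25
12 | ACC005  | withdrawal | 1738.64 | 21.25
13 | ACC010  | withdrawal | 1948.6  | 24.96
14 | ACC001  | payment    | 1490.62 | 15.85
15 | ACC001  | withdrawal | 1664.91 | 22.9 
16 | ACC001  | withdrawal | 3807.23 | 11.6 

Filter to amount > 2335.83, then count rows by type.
SELECT type, COUNT(*)
FROM transactions
WHERE amount > 2335.83
GROUP BY type

Note: WHERE filters rows before grouping.

Result:
  interest: 1
  payment: 4
  refund: 2
  withdrawal: 2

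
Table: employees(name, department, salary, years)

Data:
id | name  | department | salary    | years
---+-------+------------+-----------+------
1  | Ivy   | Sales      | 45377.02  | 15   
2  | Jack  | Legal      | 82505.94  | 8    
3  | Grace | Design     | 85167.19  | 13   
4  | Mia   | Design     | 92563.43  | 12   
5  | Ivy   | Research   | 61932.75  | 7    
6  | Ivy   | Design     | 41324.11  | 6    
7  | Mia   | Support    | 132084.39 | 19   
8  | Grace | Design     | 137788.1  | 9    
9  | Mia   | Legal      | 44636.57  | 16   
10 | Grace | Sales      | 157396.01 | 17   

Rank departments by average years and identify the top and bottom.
SELECT department, AVG(years)
FROM employees
GROUP BY department
ORDER BY AVG(years)

All groups:
  Research: 7.00
  Design: 10.00
  Legal: 12.00
  Sales: 16.00
  Support: 19.00

Highest: Support (19.00)
Lowest: Research (7.00)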